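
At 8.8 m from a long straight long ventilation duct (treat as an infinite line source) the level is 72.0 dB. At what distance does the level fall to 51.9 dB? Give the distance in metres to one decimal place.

900.5 m

Line-source spreading drops the level by 10·log₁₀(r₂/r₁); inverting, r₂/r₁ = 10^(ΔL/10).
r₂ = 8.8·10^((72.0−51.9)/10) = 8.8·10^(20.1/10) = 900.50 m.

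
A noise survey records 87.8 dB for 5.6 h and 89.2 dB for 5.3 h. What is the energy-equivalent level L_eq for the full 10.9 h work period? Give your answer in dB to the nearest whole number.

The energy average is taken in the linear domain: L_eq = 10·log₁₀[(Σ tᵢ·10^(Lᵢ/10))/T], T = 10.9 h.
Σ tᵢ·10^(Lᵢ/10) = 5.6·10^(87.8/10) + 5.3·10^(89.2/10) = 7.783e+09.
L_eq = 10·log₁₀(7.783e+09/10.9) = 88.54 dB.

89 dB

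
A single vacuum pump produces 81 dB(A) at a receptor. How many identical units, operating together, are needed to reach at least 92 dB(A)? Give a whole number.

13

The shortfall is 92 − 81 = 11.0 dB, and N units add 10·log₁₀ N, so need 10·log₁₀ N ≥ 11.0.
N ≥ 10^(11.0/10) = 12.589, so N = 13.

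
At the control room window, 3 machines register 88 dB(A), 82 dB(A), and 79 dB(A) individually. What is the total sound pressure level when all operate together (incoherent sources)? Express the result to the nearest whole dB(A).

For uncorrelated sources the intensities add, so convert each level to linear form, sum, and take 10·log₁₀ of the total.
Σ 10^(L/10) = 10^(88/10) + 10^(82/10) + 10^(79/10) = 8.689e+08.
L_total = 10·log₁₀(8.689e+08) = 89.39 dB(A).

89 dB(A)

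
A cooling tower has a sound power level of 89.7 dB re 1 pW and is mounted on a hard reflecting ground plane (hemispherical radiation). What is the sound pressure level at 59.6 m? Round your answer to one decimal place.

The power spreads over a hemisphere of area 2π·r², so L_p = L_w − 10·log₁₀(2π·r²).
2π·r² = 2.232e+04 m², 10·log₁₀ of that is 43.487 dB.
L_p = 89.7 − 43.487 = 46.21 dB.

46.2 dB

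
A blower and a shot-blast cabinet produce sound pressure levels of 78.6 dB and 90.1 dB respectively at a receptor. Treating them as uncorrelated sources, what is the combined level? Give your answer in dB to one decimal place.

90.4 dB

Incoherent sources combine by intensity addition: L_total = 10·log₁₀(Σ 10^(L_i/10)).
Σ 10^(L/10) = 10^(78.6/10) + 10^(90.1/10) = 1.096e+09.
L_total = 10·log₁₀(1.096e+09) = 90.40 dB.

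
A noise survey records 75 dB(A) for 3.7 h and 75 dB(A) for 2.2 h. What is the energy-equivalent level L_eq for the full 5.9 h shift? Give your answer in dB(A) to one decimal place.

Weight each interval's intensity by its duration and average over T = 5.9 h:
Σ tᵢ·10^(Lᵢ/10) = 3.7·10^(75/10) + 2.2·10^(75/10) = 1.866e+08.
L_eq = 10·log₁₀(1.866e+08/5.9) = 75.00 dB(A).

75.0 dB(A)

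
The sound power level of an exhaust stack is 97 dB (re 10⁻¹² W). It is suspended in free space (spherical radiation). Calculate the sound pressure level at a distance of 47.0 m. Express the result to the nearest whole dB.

53 dB

L_p = L_w − 10·log₁₀(4π·r²) with r = 47.0 m.
4π·r² = 2.776e+04 m², 10·log₁₀ of that is 44.434 dB.
L_p = 97 − 44.434 = 52.57 dB.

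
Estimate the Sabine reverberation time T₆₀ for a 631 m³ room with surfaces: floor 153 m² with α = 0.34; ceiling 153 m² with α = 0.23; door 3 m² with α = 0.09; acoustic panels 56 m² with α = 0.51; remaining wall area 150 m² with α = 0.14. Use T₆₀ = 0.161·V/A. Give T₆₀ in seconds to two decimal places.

Summing Sᵢαᵢ: 153·0.34 + 153·0.23 + 3·0.09 + 56·0.51 + 150·0.14 = 137.04 m².
T₆₀ = 0.161 × 631 / 137.04 = 0.741 s.

0.74 s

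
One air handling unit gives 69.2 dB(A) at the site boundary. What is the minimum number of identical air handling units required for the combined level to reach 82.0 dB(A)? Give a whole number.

20

Need L₁ + 10·log₁₀ N ≥ 82.0, i.e. log₁₀ N ≥ 1.28.
N ≥ 10^(12.8/10) = 19.055, so N = 20.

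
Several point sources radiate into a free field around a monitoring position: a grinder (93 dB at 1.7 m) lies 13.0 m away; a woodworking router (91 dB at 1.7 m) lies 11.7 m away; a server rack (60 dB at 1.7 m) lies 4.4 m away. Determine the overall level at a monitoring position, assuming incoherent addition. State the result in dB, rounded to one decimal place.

77.8 dB

Propagate each source to the receiver with L = L_ref − 20·log₁₀(r/r_ref), then add intensities.
grinder: 93 − 20·log₁₀(13.0/1.7) = 93 − 17.67 = 75.33 dB.
woodworking router: 91 − 20·log₁₀(11.7/1.7) = 91 − 16.75 = 74.25 dB.
server rack: 60 − 20·log₁₀(4.4/1.7) = 60 − 8.26 = 51.74 dB.
Σ 10^(L/10) = 6.085e+07 → L_total = 10·log₁₀(6.085e+07) = 77.84 dB.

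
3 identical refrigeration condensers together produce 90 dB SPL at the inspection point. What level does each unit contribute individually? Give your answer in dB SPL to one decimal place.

For N identical incoherent sources L_total = L₁ + 10·log₁₀ N, so L₁ = 90 − 10·log₁₀(3) = 90 − 4.771.

85.2 dB SPL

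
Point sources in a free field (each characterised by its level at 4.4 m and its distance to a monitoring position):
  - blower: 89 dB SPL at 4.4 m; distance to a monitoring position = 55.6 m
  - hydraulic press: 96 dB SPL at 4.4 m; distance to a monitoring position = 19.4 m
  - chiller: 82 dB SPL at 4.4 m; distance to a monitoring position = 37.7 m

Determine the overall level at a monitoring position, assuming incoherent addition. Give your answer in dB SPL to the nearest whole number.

83 dB SPL

First find each source's level at the receiver (point-source: −20·log₁₀(r/r_ref)), then combine on an intensity basis.
blower: 89 − 20·log₁₀(55.6/4.4) = 89 − 22.03 = 66.97 dB SPL.
hydraulic press: 96 − 20·log₁₀(19.4/4.4) = 96 − 12.89 = 83.11 dB SPL.
chiller: 82 − 20·log₁₀(37.7/4.4) = 82 − 18.66 = 63.34 dB SPL.
Σ 10^(L/10) = 2.119e+08 → L_total = 10·log₁₀(2.119e+08) = 83.26 dB SPL.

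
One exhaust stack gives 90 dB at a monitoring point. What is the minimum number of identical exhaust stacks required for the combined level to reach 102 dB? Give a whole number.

Need L₁ + 10·log₁₀ N ≥ 102, i.e. log₁₀ N ≥ 1.20.
N ≥ 10^(12.0/10) = 15.849, so N = 16.

16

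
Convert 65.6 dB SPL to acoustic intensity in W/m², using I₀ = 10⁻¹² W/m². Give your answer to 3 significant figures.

3.63e-06 W/m²

I/I₀ = 10^(65.6/10) = 3.631e+06, so I = 3.631e+06 × 10⁻¹² W/m².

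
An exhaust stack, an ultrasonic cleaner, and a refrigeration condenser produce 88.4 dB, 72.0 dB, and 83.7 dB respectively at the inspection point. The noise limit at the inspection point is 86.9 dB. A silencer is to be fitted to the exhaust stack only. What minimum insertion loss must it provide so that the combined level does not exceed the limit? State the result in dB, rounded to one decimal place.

4.6 dB

Fixed contribution from the other sources: Σ 10^(L/10) = 10^(72.0/10) + 10^(83.7/10) = 2.503e+08 (83.98 dB).
To meet 86.9 dB overall, the treated exhaust stack may contribute at most 10^(86.9/10) − 2.503e+08 = 2.395e+08, i.e. 83.79 dB.
Required insertion loss = 88.4 − 83.79 = 4.61 dB.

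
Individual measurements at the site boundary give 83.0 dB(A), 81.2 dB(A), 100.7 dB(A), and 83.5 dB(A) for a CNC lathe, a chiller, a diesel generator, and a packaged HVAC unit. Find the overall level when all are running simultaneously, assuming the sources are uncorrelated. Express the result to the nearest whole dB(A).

Incoherent sources combine by intensity addition: L_total = 10·log₁₀(Σ 10^(L_i/10)).
Σ 10^(L/10) = 10^(83.0/10) + 10^(81.2/10) + 10^(100.7/10) + 10^(83.5/10) = 1.230e+10.
L_total = 10·log₁₀(1.230e+10) = 100.90 dB(A).

101 dB(A)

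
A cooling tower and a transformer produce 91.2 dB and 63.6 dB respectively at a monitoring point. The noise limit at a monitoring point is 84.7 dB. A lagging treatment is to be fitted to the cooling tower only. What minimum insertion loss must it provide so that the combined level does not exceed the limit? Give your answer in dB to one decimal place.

6.5 dB

Everything except the cooling tower sums to 10^(63.6/10) = 2.291e+06 in linear terms, 63.60 dB.
The limit corresponds to 10^(84.7/10) = 2.951e+08; subtracting the fixed part leaves 2.928e+08 for the cooling tower, i.e. 84.67 dB.
So the cooling tower must be reduced from 91.2 to 84.67 dB: IL = 6.53 dB.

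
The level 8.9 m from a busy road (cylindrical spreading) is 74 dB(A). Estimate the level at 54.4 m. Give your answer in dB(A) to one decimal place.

66.1 dB(A)

Line-source attenuation: ΔL = 10·log₁₀(r₂/r₁) = 10·log₁₀(54.4/8.9) = 7.862 dB.
L₂ = 74 − 10·log₁₀(54.4/8.9) = 74 − 7.862 = 66.14 dB(A).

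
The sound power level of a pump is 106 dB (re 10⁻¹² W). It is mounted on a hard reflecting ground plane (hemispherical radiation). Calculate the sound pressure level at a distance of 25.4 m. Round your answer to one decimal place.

69.9 dB

The power spreads over a hemisphere of area 2π·r², so L_p = L_w − 10·log₁₀(2π·r²).
2π·r² = 4054 m², 10·log₁₀ of that is 36.078 dB.
L_p = 106 − 36.078 = 69.92 dB.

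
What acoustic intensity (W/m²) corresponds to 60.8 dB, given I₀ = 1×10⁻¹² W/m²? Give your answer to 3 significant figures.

I/I₀ = 10^(60.8/10) = 1.202e+06, so I = 1.202e+06 × 10⁻¹² W/m².

1.20e-06 W/m²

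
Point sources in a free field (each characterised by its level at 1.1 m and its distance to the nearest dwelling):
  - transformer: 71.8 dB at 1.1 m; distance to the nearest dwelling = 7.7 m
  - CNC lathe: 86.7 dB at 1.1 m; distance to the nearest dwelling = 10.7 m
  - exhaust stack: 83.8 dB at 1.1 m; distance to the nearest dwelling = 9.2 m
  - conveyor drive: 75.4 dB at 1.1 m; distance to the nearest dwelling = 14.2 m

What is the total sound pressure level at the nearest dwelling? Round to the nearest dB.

69 dB

First find each source's level at the receiver (point-source: −20·log₁₀(r/r_ref)), then combine on an intensity basis.
transformer: 71.8 − 20·log₁₀(7.7/1.1) = 71.8 − 16.90 = 54.90 dB.
CNC lathe: 86.7 − 20·log₁₀(10.7/1.1) = 86.7 − 19.76 = 66.94 dB.
exhaust stack: 83.8 − 20·log₁₀(9.2/1.1) = 83.8 − 18.45 = 65.35 dB.
conveyor drive: 75.4 − 20·log₁₀(14.2/1.1) = 75.4 − 22.22 = 53.18 dB.
Σ 10^(L/10) = 8.890e+06 → L_total = 10·log₁₀(8.890e+06) = 69.49 dB.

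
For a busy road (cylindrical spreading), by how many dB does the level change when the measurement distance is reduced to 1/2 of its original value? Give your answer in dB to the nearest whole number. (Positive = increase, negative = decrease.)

+3 dB

With cylindrical spreading the level changes by −10·log₁₀(r₂/r₁).
ΔL = −10·log₁₀(0.5) = +3.01 dB.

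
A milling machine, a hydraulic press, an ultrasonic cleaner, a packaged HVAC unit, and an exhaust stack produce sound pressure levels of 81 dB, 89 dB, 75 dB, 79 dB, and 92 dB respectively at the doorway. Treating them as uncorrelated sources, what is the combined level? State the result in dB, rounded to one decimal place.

Incoherent sources combine by intensity addition: L_total = 10·log₁₀(Σ 10^(L_i/10)).
Σ 10^(L/10) = 10^(81/10) + 10^(89/10) + 10^(75/10) + 10^(79/10) + 10^(92/10) = 2.616e+09.
L_total = 10·log₁₀(2.616e+09) = 94.18 dB.

94.2 dB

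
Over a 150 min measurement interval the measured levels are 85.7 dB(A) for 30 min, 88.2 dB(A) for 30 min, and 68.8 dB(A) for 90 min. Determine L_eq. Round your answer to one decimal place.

Weight each interval's intensity by its duration and average over T = 150 min:
Σ tᵢ·10^(Lᵢ/10) = 30·10^(85.7/10) + 30·10^(88.2/10) + 90·10^(68.8/10) = 3.165e+10.
L_eq = 10·log₁₀(3.165e+10/150) = 83.24 dB(A).

83.2 dB(A)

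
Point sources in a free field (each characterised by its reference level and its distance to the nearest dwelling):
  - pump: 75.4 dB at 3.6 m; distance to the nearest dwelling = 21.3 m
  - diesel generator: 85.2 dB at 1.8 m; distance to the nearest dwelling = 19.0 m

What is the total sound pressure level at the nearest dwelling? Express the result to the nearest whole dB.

66 dB

First find each source's level at the receiver (point-source: −20·log₁₀(r/r_ref)), then combine on an intensity basis.
pump: 75.4 − 20·log₁₀(21.3/3.6) = 75.4 − 15.44 = 59.96 dB.
diesel generator: 85.2 − 20·log₁₀(19.0/1.8) = 85.2 − 20.47 = 64.73 dB.
Σ 10^(L/10) = 3.962e+06 → L_total = 10·log₁₀(3.962e+06) = 65.98 dB.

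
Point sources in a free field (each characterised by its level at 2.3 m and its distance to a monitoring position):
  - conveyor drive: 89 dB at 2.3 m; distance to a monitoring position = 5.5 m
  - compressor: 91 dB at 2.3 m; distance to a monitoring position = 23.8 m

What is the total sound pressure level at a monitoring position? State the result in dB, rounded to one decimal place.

81.8 dB

Propagate each source to the receiver with L = L_ref − 20·log₁₀(r/r_ref), then add intensities.
conveyor drive: 89 − 20·log₁₀(5.5/2.3) = 89 − 7.57 = 81.43 dB.
compressor: 91 − 20·log₁₀(23.8/2.3) = 91 − 20.30 = 70.70 dB.
Σ 10^(L/10) = 1.507e+08 → L_total = 10·log₁₀(1.507e+08) = 81.78 dB.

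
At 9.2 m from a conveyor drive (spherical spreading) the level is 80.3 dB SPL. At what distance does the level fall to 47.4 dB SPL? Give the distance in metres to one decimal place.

Point-source spreading drops the level by 20·log₁₀(r₂/r₁); inverting, r₂/r₁ = 10^(ΔL/20).
r₂ = 9.2·10^((80.3−47.4)/20) = 9.2·10^(32.9/20) = 406.24 m.

406.2 m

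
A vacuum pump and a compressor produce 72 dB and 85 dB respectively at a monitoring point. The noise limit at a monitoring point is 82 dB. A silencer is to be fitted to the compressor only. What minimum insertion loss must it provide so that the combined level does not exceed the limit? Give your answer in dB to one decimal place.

3.5 dB

The untreated sources together contribute 10^(72/10) = 1.585e+07, i.e. 72.00 dB.
To meet 82 dB overall, the treated compressor may contribute at most 10^(82/10) − 1.585e+07 = 1.426e+08, i.e. 81.54 dB.
Required insertion loss = 85 − 81.54 = 3.46 dB.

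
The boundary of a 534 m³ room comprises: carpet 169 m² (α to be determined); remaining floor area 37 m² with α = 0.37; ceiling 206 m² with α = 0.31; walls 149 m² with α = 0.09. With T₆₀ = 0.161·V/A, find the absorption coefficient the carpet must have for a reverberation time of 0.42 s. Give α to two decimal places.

A = 0.161·V/T₆₀ = 0.161·534/0.42 = 204.70 m² sabins.
Absorption from the other surfaces = 37·0.37 + 206·0.31 + 149·0.09 = 90.96 m², so the carpet must supply 113.74 m² over 169 m².
α = 113.74/169 = 0.673.

0.67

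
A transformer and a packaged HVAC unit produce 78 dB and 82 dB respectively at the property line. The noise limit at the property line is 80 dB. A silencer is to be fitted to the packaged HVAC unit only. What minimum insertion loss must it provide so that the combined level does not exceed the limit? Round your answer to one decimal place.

The untreated sources together contribute 10^(78/10) = 6.310e+07, i.e. 78.00 dB.
To meet 80 dB overall, the treated packaged HVAC unit may contribute at most 10^(80/10) − 6.310e+07 = 3.690e+07, i.e. 75.67 dB.
So the packaged HVAC unit must be reduced from 82 to 75.67 dB: IL = 6.33 dB.

6.3 dB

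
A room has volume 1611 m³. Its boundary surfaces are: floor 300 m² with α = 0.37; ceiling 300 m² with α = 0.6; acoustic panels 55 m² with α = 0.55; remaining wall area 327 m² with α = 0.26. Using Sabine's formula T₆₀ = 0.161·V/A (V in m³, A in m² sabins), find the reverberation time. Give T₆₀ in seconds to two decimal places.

0.64 s

A = Σ Sᵢαᵢ = 300·0.37 + 300·0.6 + 55·0.55 + 327·0.26 = 406.27 m².
T₆₀ = 0.161·V/A = 0.161·1611/406.27 = 0.638 s.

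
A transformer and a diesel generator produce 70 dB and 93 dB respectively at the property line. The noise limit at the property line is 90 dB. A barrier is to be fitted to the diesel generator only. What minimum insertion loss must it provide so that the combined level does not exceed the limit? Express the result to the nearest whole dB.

3 dB

Everything except the diesel generator sums to 10^(70/10) = 1.000e+07 in linear terms, 70.00 dB.
The limit corresponds to 10^(90/10) = 1.000e+09; subtracting the fixed part leaves 9.900e+08 for the diesel generator, i.e. 89.96 dB.
So the diesel generator must be reduced from 93 to 89.96 dB: IL = 3.04 dB.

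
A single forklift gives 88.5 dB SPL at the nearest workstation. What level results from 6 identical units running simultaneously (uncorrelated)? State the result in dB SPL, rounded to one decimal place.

L_total = L₁ + 10·log₁₀ N for N identical incoherent sources.
L_total = 88.5 + 10·log₁₀(6) = 88.5 + 7.782 = 96.28 dB SPL.

96.3 dB SPL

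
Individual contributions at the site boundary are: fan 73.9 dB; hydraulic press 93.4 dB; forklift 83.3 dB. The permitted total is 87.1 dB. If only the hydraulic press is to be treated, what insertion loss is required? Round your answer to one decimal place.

Everything except the hydraulic press sums to 10^(73.9/10) + 10^(83.3/10) = 2.383e+08 in linear terms, 83.77 dB.
To meet 87.1 dB overall, the treated hydraulic press may contribute at most 10^(87.1/10) − 2.383e+08 = 2.745e+08, i.e. 84.39 dB.
Required insertion loss = 93.4 − 84.39 = 9.01 dB.

9.0 dB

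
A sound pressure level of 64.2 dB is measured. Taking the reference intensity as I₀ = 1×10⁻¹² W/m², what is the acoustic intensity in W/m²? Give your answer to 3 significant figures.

2.63e-06 W/m²

I/I₀ = 10^(64.2/10) = 2.63e+06, so I = 2.63e+06 × 10⁻¹² W/m².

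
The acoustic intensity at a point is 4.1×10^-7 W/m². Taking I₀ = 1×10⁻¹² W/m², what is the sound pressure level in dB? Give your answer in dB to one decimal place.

L = 10·log₁₀(I/I₀) = 10·log₁₀(4.1×10^-7/10⁻¹²) = 10·log₁₀(4.1×10^5).
L = 10·(0.6128 + 5) = 56.13 dB.

56.1 dB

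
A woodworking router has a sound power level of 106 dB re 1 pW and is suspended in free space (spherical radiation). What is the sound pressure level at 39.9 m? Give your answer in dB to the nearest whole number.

63 dB

Free-field spherical radiation: L_p = L_w − 10·log₁₀(4π·r²), r = 39.9 m.
4π·r² = 2.001e+04 m², 10·log₁₀ of that is 43.012 dB.
L_p = 106 − 43.012 = 62.99 dB.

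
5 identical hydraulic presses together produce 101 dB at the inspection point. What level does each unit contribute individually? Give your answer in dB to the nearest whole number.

5 equal contributions raise the level by 10·log₁₀ 5 = 6.990 dB, so each unit alone gives 101 − 6.990.

94 dB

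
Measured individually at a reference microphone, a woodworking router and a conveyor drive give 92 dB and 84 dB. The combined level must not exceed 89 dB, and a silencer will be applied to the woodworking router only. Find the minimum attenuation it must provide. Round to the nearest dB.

Everything except the woodworking router sums to 10^(84/10) = 2.512e+08 in linear terms, 84.00 dB.
The limit corresponds to 10^(89/10) = 7.943e+08; subtracting the fixed part leaves 5.431e+08 for the woodworking router, i.e. 87.35 dB.
So the woodworking router must be reduced from 92 to 87.35 dB: IL = 4.65 dB.

5 dB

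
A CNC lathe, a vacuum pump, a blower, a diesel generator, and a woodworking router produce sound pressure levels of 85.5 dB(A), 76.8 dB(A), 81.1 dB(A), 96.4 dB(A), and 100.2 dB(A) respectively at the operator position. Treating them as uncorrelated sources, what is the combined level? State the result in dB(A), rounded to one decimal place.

101.9 dB(A)

For uncorrelated sources the intensities add, so convert each level to linear form, sum, and take 10·log₁₀ of the total.
Σ 10^(L/10) = 10^(85.5/10) + 10^(76.8/10) + 10^(81.1/10) + 10^(96.4/10) + 10^(100.2/10) = 1.537e+10.
L_total = 10·log₁₀(1.537e+10) = 101.87 dB(A).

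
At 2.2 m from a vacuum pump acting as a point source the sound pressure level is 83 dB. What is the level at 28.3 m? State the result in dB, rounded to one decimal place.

60.8 dB

For a point source, L₂ = L₁ − 20·log₁₀(r₂/r₁).
L₂ = 83 − 20·log₁₀(28.3/2.2) = 83 − 22.187 = 60.81 dB.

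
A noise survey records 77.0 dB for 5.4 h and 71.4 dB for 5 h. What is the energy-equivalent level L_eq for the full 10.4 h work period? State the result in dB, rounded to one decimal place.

75.1 dB

The energy average is taken in the linear domain: L_eq = 10·log₁₀[(Σ tᵢ·10^(Lᵢ/10))/T], T = 10.4 h.
Σ tᵢ·10^(Lᵢ/10) = 5.4·10^(77.0/10) + 5·10^(71.4/10) = 3.397e+08.
L_eq = 10·log₁₀(3.397e+08/10.4) = 75.14 dB.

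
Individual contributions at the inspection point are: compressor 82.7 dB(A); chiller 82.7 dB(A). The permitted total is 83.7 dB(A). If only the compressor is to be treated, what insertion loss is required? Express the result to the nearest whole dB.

6 dB

The untreated sources together contribute 10^(82.7/10) = 1.862e+08, i.e. 82.70 dB(A).
To meet 83.7 dB(A) overall, the treated compressor may contribute at most 10^(83.7/10) − 1.862e+08 = 4.821e+07, i.e. 76.83 dB(A).
So the compressor must be reduced from 82.7 to 76.83 dB(A): IL = 5.87 dB.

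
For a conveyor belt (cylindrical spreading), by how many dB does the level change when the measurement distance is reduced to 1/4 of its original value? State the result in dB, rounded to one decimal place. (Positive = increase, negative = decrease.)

+6.0 dB

A line source loses 3 dB per doubling of distance; generally ΔL = −10·log₁₀(r₂/r₁).
ΔL = −10·log₁₀(0.25) = +6.02 dB.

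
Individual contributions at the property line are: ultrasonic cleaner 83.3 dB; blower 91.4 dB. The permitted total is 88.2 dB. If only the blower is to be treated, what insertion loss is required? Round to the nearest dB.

5 dB

Everything except the blower sums to 10^(83.3/10) = 2.138e+08 in linear terms, 83.30 dB.
To meet 88.2 dB overall, the treated blower may contribute at most 10^(88.2/10) − 2.138e+08 = 4.469e+08, i.e. 86.50 dB.
So the blower must be reduced from 91.4 to 86.50 dB: IL = 4.90 dB.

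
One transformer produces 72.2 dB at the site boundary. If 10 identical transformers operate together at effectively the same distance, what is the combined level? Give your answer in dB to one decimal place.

L_total = L₁ + 10·log₁₀ N for N identical incoherent sources.
L_total = 72.2 + 10·log₁₀(10) = 72.2 + 10.000 = 82.20 dB.

82.2 dB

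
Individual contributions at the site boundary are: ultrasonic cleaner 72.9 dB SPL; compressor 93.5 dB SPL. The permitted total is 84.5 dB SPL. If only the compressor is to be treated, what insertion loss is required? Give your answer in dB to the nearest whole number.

Fixed contribution from the other source: Σ 10^(L/10) = 10^(72.9/10) = 1.950e+07 (72.90 dB SPL).
To meet 84.5 dB SPL overall, the treated compressor may contribute at most 10^(84.5/10) − 1.950e+07 = 2.623e+08, i.e. 84.19 dB SPL.
So the compressor must be reduced from 93.5 to 84.19 dB SPL: IL = 9.31 dB.

9 dB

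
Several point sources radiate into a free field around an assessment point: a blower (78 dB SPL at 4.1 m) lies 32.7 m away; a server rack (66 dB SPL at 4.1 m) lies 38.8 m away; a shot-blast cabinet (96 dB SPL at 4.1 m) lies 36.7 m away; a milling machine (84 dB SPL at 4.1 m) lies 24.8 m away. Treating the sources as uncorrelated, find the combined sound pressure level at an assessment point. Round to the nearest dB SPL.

78 dB SPL

First find each source's level at the receiver (point-source: −20·log₁₀(r/r_ref)), then combine on an intensity basis.
blower: 78 − 20·log₁₀(32.7/4.1) = 78 − 18.04 = 59.96 dB SPL.
server rack: 66 − 20·log₁₀(38.8/4.1) = 66 − 19.52 = 46.48 dB SPL.
shot-blast cabinet: 96 − 20·log₁₀(36.7/4.1) = 96 − 19.04 = 76.96 dB SPL.
milling machine: 84 − 20·log₁₀(24.8/4.1) = 84 − 15.63 = 68.37 dB SPL.
Σ 10^(L/10) = 5.759e+07 → L_total = 10·log₁₀(5.759e+07) = 77.60 dB SPL.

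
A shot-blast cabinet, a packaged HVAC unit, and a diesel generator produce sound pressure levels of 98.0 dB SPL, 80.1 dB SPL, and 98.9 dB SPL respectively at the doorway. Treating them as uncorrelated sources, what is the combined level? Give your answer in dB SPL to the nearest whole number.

102 dB SPL

For uncorrelated sources the intensities add, so convert each level to linear form, sum, and take 10·log₁₀ of the total.
Σ 10^(L/10) = 10^(98.0/10) + 10^(80.1/10) + 10^(98.9/10) = 1.417e+10.
L_total = 10·log₁₀(1.417e+10) = 101.52 dB SPL.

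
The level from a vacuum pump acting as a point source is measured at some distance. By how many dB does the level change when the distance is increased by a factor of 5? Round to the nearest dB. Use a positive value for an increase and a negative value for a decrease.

A point source loses 6 dB per doubling of distance; generally ΔL = −20·log₁₀(r₂/r₁).
ΔL = −20·log₁₀(5) = -13.98 dB.

-14 dB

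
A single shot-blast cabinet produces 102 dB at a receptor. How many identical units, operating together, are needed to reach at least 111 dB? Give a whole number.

8

Need L₁ + 10·log₁₀ N ≥ 111, i.e. log₁₀ N ≥ 0.90.
N ≥ 10^(9.0/10) = 7.943, so N = 8.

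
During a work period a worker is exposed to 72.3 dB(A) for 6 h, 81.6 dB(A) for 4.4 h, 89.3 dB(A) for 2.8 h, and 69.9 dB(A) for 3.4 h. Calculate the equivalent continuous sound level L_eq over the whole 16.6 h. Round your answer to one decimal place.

Weight each interval's intensity by its duration and average over T = 16.6 h:
Σ tᵢ·10^(Lᵢ/10) = 6·10^(72.3/10) + 4.4·10^(81.6/10) + 2.8·10^(89.3/10) + 3.4·10^(69.9/10) = 3.154e+09.
L_eq = 10·log₁₀(3.154e+09/16.6) = 82.79 dB(A).

82.8 dB(A)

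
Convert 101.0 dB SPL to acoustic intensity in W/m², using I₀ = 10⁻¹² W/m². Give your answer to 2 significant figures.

I/I₀ = 10^(101.0/10) = 1.259e+10, so I = 1.259e+10 × 10⁻¹² W/m².

0.013 W/m²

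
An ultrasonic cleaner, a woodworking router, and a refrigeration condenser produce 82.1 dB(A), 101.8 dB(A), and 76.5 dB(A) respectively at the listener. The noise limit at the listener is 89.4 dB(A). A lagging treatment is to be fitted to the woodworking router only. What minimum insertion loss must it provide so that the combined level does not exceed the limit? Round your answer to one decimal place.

13.6 dB

Fixed contribution from the other sources: Σ 10^(L/10) = 10^(82.1/10) + 10^(76.5/10) = 2.068e+08 (83.16 dB(A)).
To meet 89.4 dB(A) overall, the treated woodworking router may contribute at most 10^(89.4/10) − 2.068e+08 = 6.641e+08, i.e. 88.22 dB(A).
So the woodworking router must be reduced from 101.8 to 88.22 dB(A): IL = 13.58 dB.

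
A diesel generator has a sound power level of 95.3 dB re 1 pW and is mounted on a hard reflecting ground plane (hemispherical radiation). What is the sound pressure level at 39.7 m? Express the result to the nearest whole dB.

The power spreads over a hemisphere of area 2π·r², so L_p = L_w − 10·log₁₀(2π·r²).
2π·r² = 9903 m², 10·log₁₀ of that is 39.958 dB.
L_p = 95.3 − 39.958 = 55.34 dB.

55 dB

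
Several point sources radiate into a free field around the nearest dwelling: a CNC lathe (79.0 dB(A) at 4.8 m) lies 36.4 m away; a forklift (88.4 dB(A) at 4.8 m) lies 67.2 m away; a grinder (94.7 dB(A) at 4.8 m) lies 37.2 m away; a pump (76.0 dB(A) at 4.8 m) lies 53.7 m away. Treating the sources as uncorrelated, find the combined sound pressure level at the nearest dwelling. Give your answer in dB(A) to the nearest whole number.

77 dB(A)

Propagate each source to the receiver with L = L_ref − 20·log₁₀(r/r_ref), then add intensities.
CNC lathe: 79.0 − 20·log₁₀(36.4/4.8) = 79.0 − 17.60 = 61.40 dB(A).
forklift: 88.4 − 20·log₁₀(67.2/4.8) = 88.4 − 22.92 = 65.48 dB(A).
grinder: 94.7 − 20·log₁₀(37.2/4.8) = 94.7 − 17.79 = 76.91 dB(A).
pump: 76.0 − 20·log₁₀(53.7/4.8) = 76.0 − 20.97 = 55.03 dB(A).
Σ 10^(L/10) = 5.436e+07 → L_total = 10·log₁₀(5.436e+07) = 77.35 dB(A).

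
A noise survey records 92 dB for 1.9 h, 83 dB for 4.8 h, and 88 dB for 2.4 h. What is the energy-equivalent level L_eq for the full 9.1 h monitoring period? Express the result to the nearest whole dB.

88 dB

Weight each interval's intensity by its duration and average over T = 9.1 h:
Σ tᵢ·10^(Lᵢ/10) = 1.9·10^(92/10) + 4.8·10^(83/10) + 2.4·10^(88/10) = 5.483e+09.
L_eq = 10·log₁₀(5.483e+09/9.1) = 87.80 dB.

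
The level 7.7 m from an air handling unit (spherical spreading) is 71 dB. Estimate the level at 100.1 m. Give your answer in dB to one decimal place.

48.7 dB

For a point source, L₂ = L₁ − 20·log₁₀(r₂/r₁).
L₂ = 71 − 20·log₁₀(100.1/7.7) = 71 − 22.279 = 48.72 dB.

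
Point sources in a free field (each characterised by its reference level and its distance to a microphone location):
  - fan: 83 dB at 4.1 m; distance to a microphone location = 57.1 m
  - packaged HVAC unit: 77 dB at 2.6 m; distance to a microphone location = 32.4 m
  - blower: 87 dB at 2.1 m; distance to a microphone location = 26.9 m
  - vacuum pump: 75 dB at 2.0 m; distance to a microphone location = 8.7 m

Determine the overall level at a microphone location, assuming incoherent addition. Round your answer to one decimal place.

67.8 dB

Apply inverse-square spreading to bring every level to the receiver, then sum 10^(L/10).
fan: 83 − 20·log₁₀(57.1/4.1) = 83 − 22.88 = 60.12 dB.
packaged HVAC unit: 77 − 20·log₁₀(32.4/2.6) = 77 − 21.91 = 55.09 dB.
blower: 87 − 20·log₁₀(26.9/2.1) = 87 − 22.15 = 64.85 dB.
vacuum pump: 75 − 20·log₁₀(8.7/2.0) = 75 − 12.77 = 62.23 dB.
Σ 10^(L/10) = 6.077e+06 → L_total = 10·log₁₀(6.077e+06) = 67.84 dB.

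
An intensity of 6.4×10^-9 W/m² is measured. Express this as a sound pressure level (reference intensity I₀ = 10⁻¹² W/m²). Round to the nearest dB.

L = 10·log₁₀(I/I₀) = 10·log₁₀(6.4×10^-9/10⁻¹²) = 10·log₁₀(6.4×10^3).
L = 10·(0.8062 + 3) = 38.06 dB.

38 dB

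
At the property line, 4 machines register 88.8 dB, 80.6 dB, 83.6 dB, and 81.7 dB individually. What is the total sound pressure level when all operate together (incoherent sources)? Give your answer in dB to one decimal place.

Incoherent sources combine by intensity addition: L_total = 10·log₁₀(Σ 10^(L_i/10)).
Σ 10^(L/10) = 10^(88.8/10) + 10^(80.6/10) + 10^(83.6/10) + 10^(81.7/10) = 1.250e+09.
L_total = 10·log₁₀(1.250e+09) = 90.97 dB.

91.0 dB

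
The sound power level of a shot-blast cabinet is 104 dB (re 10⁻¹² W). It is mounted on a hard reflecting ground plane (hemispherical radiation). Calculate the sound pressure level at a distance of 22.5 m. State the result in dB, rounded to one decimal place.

The power spreads over a hemisphere of area 2π·r², so L_p = L_w − 10·log₁₀(2π·r²).
2π·r² = 3181 m², 10·log₁₀ of that is 35.025 dB.
L_p = 104 − 35.025 = 68.97 dB.

69.0 dB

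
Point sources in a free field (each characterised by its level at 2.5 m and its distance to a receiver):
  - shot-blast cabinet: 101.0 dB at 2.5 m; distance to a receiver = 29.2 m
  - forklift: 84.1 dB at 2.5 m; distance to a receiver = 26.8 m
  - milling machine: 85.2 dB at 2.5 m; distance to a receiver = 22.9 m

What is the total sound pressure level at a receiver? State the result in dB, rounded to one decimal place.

79.9 dB

Apply inverse-square spreading to bring every level to the receiver, then sum 10^(L/10).
shot-blast cabinet: 101.0 − 20·log₁₀(29.2/2.5) = 101.0 − 21.35 = 79.65 dB.
forklift: 84.1 − 20·log₁₀(26.8/2.5) = 84.1 − 20.60 = 63.50 dB.
milling machine: 85.2 − 20·log₁₀(22.9/2.5) = 85.2 − 19.24 = 65.96 dB.
Σ 10^(L/10) = 9.846e+07 → L_total = 10·log₁₀(9.846e+07) = 79.93 dB.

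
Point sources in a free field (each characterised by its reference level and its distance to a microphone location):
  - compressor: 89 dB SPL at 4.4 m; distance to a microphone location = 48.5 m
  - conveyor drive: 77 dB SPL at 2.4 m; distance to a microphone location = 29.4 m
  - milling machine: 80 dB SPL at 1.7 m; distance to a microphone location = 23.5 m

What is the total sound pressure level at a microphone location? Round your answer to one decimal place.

First find each source's level at the receiver (point-source: −20·log₁₀(r/r_ref)), then combine on an intensity basis.
compressor: 89 − 20·log₁₀(48.5/4.4) = 89 − 20.85 = 68.15 dB SPL.
conveyor drive: 77 − 20·log₁₀(29.4/2.4) = 77 − 21.76 = 55.24 dB SPL.
milling machine: 80 − 20·log₁₀(23.5/1.7) = 80 − 22.81 = 57.19 dB SPL.
Σ 10^(L/10) = 7.395e+06 → L_total = 10·log₁₀(7.395e+06) = 68.69 dB SPL.

68.7 dB SPL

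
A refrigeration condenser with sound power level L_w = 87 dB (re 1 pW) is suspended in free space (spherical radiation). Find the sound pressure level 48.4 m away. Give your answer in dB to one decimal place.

L_p = L_w − 10·log₁₀(4π·r²) with r = 48.4 m.
4π·r² = 2.944e+04 m², 10·log₁₀ of that is 44.689 dB.
L_p = 87 − 44.689 = 42.31 dB.

42.3 dB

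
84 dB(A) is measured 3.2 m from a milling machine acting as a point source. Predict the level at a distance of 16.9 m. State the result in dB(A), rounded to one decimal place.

Spherical spreading from a point source gives a 20·log₁₀(r₂/r₁) drop.
L₂ = 84 − 20·log₁₀(16.9/3.2) = 84 − 14.455 = 69.55 dB(A).

69.5 dB(A)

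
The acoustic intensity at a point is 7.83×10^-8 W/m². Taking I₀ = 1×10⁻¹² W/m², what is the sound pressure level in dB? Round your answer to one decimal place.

48.9 dB

Dividing by I₀ shifts the exponent by 12: I/I₀ = 7.83×10^4.
L = 10·(0.8938 + 4) = 48.94 dB.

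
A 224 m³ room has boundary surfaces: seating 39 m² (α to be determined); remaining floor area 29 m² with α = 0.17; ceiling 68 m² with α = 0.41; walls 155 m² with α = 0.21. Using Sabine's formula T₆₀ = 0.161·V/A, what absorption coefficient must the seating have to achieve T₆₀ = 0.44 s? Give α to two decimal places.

0.43

A = 0.161·V/T₆₀ = 0.161·224/0.44 = 81.96 m² sabins.
Absorption from the other surfaces = 29·0.17 + 68·0.41 + 155·0.21 = 65.36 m², so the seating must supply 16.60 m² over 39 m².
α = 16.60/39 = 0.426.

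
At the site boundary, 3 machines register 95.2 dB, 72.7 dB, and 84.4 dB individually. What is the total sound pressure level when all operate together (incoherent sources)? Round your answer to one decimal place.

For uncorrelated sources the intensities add, so convert each level to linear form, sum, and take 10·log₁₀ of the total.
Σ 10^(L/10) = 10^(95.2/10) + 10^(72.7/10) + 10^(84.4/10) = 3.605e+09.
L_total = 10·log₁₀(3.605e+09) = 95.57 dB.

95.6 dB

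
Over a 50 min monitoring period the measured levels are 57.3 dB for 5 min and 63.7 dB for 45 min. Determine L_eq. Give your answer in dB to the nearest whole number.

63 dB

The energy average is taken in the linear domain: L_eq = 10·log₁₀[(Σ tᵢ·10^(Lᵢ/10))/T], T = 50 min.
Σ tᵢ·10^(Lᵢ/10) = 5·10^(57.3/10) + 45·10^(63.7/10) = 1.082e+08.
L_eq = 10·log₁₀(1.082e+08/50) = 63.35 dB.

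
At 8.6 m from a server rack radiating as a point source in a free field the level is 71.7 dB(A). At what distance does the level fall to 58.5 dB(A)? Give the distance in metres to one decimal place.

For a point source L₁ − L₂ = 20·log₁₀(r₂/r₁), so r₂ = r₁·10^((L₁−L₂)/20).
r₂ = 8.6·10^((71.7−58.5)/20) = 8.6·10^(13.2/20) = 39.31 m.

39.3 m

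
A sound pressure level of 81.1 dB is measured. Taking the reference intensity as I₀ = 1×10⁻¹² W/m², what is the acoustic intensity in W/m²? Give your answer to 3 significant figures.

0.000129 W/m²

I = I₀·10^(L/10) = 10⁻¹² × 10^(81.1/10) = 10^(-3.890).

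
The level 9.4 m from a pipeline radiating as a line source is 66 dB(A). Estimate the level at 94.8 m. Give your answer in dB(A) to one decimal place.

56.0 dB(A)

For a line source, L₂ = L₁ − 10·log₁₀(r₂/r₁).
L₂ = 66 − 10·log₁₀(94.8/9.4) = 66 − 10.037 = 55.96 dB(A).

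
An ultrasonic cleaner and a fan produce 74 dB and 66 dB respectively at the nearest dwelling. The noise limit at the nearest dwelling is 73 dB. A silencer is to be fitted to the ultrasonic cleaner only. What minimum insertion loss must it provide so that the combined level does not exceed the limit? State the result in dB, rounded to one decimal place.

The untreated sources together contribute 10^(66/10) = 3.981e+06, i.e. 66.00 dB.
The limit corresponds to 10^(73/10) = 1.995e+07; subtracting the fixed part leaves 1.597e+07 for the ultrasonic cleaner, i.e. 72.03 dB.
So the ultrasonic cleaner must be reduced from 74 to 72.03 dB: IL = 1.97 dB.

2.0 dB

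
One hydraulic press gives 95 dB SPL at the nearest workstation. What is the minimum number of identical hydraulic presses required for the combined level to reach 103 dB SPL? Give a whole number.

N identical sources give L₁ + 10·log₁₀ N, so require 10·log₁₀ N ≥ 103 − 95 = 8.0 dB.
N ≥ 10^(8.0/10) = 6.310, so N = 7.

7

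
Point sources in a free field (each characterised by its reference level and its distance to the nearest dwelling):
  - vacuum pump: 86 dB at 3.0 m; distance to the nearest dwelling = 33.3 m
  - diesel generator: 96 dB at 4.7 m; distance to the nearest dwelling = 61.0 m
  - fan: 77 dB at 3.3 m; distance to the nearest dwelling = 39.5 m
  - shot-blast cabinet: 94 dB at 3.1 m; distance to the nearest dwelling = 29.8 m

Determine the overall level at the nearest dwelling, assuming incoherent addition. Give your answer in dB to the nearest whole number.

77 dB

Apply inverse-square spreading to bring every level to the receiver, then sum 10^(L/10).
vacuum pump: 86 − 20·log₁₀(33.3/3.0) = 86 − 20.91 = 65.09 dB.
diesel generator: 96 − 20·log₁₀(61.0/4.7) = 96 − 22.26 = 73.74 dB.
fan: 77 − 20·log₁₀(39.5/3.3) = 77 − 21.56 = 55.44 dB.
shot-blast cabinet: 94 − 20·log₁₀(29.8/3.1) = 94 − 19.66 = 74.34 dB.
Σ 10^(L/10) = 5.440e+07 → L_total = 10·log₁₀(5.440e+07) = 77.36 dB.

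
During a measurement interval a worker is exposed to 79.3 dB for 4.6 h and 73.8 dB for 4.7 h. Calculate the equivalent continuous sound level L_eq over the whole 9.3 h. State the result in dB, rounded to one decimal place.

The energy average is taken in the linear domain: L_eq = 10·log₁₀[(Σ tᵢ·10^(Lᵢ/10))/T], T = 9.3 h.
Σ tᵢ·10^(Lᵢ/10) = 4.6·10^(79.3/10) + 4.7·10^(73.8/10) = 5.043e+08.
L_eq = 10·log₁₀(5.043e+08/9.3) = 77.34 dB.

77.3 dB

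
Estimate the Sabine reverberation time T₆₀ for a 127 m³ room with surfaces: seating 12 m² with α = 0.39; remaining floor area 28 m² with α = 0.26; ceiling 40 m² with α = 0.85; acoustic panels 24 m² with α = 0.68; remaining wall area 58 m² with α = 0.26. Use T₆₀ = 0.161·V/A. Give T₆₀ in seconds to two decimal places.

0.26 s

A = Σ Sᵢαᵢ = 12·0.39 + 28·0.26 + 40·0.85 + 24·0.68 + 58·0.26 = 77.36 m².
T₆₀ = 0.161 × 127 / 77.36 = 0.264 s.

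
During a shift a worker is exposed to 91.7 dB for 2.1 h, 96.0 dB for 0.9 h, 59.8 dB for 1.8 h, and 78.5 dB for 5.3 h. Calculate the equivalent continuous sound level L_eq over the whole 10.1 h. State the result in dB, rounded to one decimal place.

L_eq = 10·log₁₀[(1/T)·Σ tᵢ·10^(Lᵢ/10)] with T = 10.1 h.
Σ tᵢ·10^(Lᵢ/10) = 2.1·10^(91.7/10) + 0.9·10^(96.0/10) + 1.8·10^(59.8/10) + 5.3·10^(78.5/10) = 7.066e+09.
L_eq = 10·log₁₀(7.066e+09/10.1) = 88.45 dB.

88.4 dB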